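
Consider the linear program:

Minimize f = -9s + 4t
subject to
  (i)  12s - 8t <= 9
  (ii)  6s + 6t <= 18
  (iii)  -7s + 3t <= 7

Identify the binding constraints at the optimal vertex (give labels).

Feasible corners and f = -9s + 4t:
  (33/20, 27/20) → f = -189/20
  (-83/20, -147/20) → f = 159/20
  (1/5, 14/5) → f = 47/5

The minimum is at (33/20, 27/20). Substituting into each constraint, equality holds for (i) and (ii); the remaining constraints have slack.

(i) and (ii)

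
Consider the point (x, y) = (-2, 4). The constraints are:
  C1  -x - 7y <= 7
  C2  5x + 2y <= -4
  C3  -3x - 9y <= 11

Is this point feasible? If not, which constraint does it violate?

Constraint C2: 5x + 2y = -2, which is not ≤ -4. All other constraints are satisfied.

not feasible — violates C2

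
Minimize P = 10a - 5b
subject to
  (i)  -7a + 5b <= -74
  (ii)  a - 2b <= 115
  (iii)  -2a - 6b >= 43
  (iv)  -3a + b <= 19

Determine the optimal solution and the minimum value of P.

Extreme points and P = 10a - 5b:
  (229/52, -449/52) → P = 4535/52
  (-169/8, -355/8) → P = 85/8
  (302/5, -273/10) → P = 1481/2
  (-153/5, -364/5) → P = 58

The optimum lies where -7a + 5b = -74 and -3a + b = 19.
Solving simultaneously gives a = -169/8, b = -355/8.

a = -169/8, b = -355/8, minimum P = 85/8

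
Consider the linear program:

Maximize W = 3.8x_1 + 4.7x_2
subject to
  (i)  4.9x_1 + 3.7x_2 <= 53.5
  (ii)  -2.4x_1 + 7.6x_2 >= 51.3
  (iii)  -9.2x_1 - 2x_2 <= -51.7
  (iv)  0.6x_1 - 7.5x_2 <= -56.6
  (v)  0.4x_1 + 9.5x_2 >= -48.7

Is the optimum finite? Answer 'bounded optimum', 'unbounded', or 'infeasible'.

bounded optimum

Vertices and W = 3.8x_1 + 4.7x_2:
  (21679/4612, 37977/4612) → W = 2608721/46120
  (8429/2424, 23887/2424) → W = 480997/8080
  (3629/934, 14901/1868) → W = 976151/18680
The feasible region has finitely many vertices and no improving ray; the maximum is 480997/8080 at (8429/2424, 23887/2424).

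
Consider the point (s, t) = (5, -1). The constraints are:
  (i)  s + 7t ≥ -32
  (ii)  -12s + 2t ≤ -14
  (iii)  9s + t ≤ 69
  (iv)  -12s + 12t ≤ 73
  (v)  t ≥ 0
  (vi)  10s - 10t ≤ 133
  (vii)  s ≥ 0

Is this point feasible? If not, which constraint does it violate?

not feasible — violates (v)

Constraint (v): t = -1, which is not ≥ 0. All other constraints are satisfied.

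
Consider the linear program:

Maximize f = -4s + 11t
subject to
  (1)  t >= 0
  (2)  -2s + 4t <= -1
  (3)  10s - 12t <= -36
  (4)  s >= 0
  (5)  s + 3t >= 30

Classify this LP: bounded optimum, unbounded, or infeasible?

infeasible

The boundaries t = 0 and s + 3t = 30 meet at (30, 0), but that point violates 10s - 12t ≤ -36. Every candidate vertex is excluded by some other constraint, so the feasible region is empty.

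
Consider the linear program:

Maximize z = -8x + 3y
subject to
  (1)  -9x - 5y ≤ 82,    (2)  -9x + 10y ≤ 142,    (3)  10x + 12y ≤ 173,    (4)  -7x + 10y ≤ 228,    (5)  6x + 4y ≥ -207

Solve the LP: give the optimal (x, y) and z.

x = -34/3, y = 4, maximum z = 308/3

Feasible corners and z = -8x + 3y:
  (-34/3, 4) → z = 308/3
  (707/6, -457/2) → z = -9769/6
  (1/8, 229/16) → z = 671/16
The feasible region is unbounded (it extends along (2, -3), (6, -5)), but z strictly decreases along every unbounded feasible direction, so there is no improving ray and the maximum is attained at a vertex.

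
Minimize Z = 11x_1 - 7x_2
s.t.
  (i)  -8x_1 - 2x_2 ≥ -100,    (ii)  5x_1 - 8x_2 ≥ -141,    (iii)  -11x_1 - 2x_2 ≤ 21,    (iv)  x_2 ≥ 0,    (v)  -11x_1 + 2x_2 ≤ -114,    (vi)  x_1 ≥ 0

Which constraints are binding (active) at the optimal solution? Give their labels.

Extreme points and Z = 11x_1 - 7x_2:
  (25/2, 0) → Z = 275/2
  (214/19, 94/19) → Z = 1696/19
  (114/11, 0) → Z = 114

The minimum is at (214/19, 94/19). Substituting into each constraint, equality holds for (i) and (v); the remaining constraints have slack.

(i) and (v)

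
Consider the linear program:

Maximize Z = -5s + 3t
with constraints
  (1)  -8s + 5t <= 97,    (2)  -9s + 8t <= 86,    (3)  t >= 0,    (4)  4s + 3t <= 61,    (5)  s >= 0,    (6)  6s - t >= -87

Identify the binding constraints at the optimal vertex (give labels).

(2) and (5)

Corner points and Z = -5s + 3t:
  (230/59, 893/59) → Z = 1529/59
  (0, 43/4) → Z = 129/4
  (61/4, 0) → Z = -305/4
  (0, 0) → Z = 0

The maximum is at (0, 43/4). Substituting into each constraint, equality holds for (2) and (5); the remaining constraints have slack.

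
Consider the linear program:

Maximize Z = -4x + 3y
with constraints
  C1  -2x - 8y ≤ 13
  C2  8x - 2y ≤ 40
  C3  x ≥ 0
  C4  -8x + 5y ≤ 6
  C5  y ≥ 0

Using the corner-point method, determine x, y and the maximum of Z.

Vertices and Z = -4x + 3y:
  (53/6, 46/3) → Z = 32/3
  (5, 0) → Z = -20
  (0, 6/5) → Z = 18/5
  (0, 0) → Z = 0

x = 53/6, y = 46/3, maximum Z = 32/3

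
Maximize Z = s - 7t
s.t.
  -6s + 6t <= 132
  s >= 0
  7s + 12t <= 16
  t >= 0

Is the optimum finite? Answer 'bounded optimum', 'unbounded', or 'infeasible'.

Extreme points and Z = s - 7t:
  (0, 4/3) → Z = -28/3
  (0, 0) → Z = 0
  (16/7, 0) → Z = 16/7
The feasible region has finitely many vertices and no improving ray; the maximum is 16/7 at (16/7, 0).

bounded optimum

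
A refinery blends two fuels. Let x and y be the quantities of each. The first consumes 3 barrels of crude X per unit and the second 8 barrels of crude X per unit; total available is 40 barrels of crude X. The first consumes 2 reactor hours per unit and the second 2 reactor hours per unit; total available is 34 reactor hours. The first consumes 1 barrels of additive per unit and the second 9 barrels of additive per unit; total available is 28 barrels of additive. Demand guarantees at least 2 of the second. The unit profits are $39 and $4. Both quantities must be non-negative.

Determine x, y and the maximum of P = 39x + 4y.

x = 8, y = 2, maximum P = 320

Feasible corners and P = 39x + 4y:
  (0, 28/9) → P = 112/9
  (0, 2) → P = 8
  (136/19, 44/19) → P = 5480/19
  (8, 2) → P = 320

At the optimal vertex, 3x + 8y = 40 and y = 2.
Solving simultaneously gives x = 8, y = 2.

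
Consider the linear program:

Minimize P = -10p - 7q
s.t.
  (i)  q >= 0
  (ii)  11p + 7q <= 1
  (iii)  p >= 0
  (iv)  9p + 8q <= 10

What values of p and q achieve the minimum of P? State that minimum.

p = 0, q = 1/7, minimum P = -1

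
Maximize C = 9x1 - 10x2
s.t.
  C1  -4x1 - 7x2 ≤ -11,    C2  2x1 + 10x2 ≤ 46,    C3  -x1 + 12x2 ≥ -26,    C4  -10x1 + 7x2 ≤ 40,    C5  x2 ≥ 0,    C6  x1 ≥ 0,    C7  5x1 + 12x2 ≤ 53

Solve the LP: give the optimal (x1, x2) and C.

Feasible corners and C = 9x1 - 10x2:
  (11/4, 0) → C = 99/4
  (0, 11/7) → C = -110/7
  (53/5, 0) → C = 477/5
  (0, 53/12) → C = -265/6

x1 = 53/5, x2 = 0, maximum C = 477/5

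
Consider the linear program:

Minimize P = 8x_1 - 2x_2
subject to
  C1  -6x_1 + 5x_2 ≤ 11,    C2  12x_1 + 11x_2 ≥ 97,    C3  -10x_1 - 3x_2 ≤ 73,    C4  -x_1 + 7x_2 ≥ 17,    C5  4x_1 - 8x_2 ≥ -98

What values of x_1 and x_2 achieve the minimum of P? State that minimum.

x_1 = 26/9, x_2 = 17/3, minimum P = 106/9

Vertices and P = 8x_1 - 2x_2:
  (26/9, 17/3) → P = 106/9
  (201/14, 136/7) → P = 76
  (492/95, 301/95) → P = 3334/95
The feasible region is unbounded (it extends along (7, 1), (2, 1)), but P strictly increases along every unbounded feasible direction, so there is no improving ray and the minimum is attained at a vertex.

At the optimal vertex, -6x_1 + 5x_2 = 11 and 12x_1 + 11x_2 = 97.
Solving simultaneously gives x_1 = 26/9, x_2 = 17/3.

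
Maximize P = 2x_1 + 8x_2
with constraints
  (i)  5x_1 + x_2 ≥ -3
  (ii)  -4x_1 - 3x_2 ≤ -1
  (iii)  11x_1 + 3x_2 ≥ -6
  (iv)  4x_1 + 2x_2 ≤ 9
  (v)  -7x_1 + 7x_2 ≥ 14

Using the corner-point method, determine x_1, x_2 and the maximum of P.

At the optimal vertex, 5x_1 + x_2 = -3 and 4x_1 + 2x_2 = 9.
Solving simultaneously gives x_1 = -5/2, x_2 = 19/2.

x_1 = -5/2, x_2 = 19/2, maximum P = 71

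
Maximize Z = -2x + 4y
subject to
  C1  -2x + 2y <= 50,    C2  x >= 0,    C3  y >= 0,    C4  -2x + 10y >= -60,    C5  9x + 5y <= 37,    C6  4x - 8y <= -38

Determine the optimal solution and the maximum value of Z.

x = 0, y = 37/5, maximum Z = 148/5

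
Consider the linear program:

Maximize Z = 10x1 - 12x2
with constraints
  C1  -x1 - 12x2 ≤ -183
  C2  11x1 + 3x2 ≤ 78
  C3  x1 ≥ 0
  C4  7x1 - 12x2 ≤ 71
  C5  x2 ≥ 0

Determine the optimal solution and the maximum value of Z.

x1 = 3, x2 = 15, maximum Z = -150

Vertices and Z = 10x1 - 12x2:
  (3, 15) → Z = -150
  (0, 61/4) → Z = -183
  (0, 26) → Z = -312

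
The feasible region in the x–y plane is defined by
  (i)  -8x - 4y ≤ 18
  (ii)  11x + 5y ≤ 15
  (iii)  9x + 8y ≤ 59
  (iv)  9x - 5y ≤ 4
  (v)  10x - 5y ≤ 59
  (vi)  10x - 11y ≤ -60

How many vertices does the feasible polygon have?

4

Pairwise boundary intersections that survive every other constraint:
  (-95/7, 317/14)
  (-219/64, 75/32)
  (-175/43, 514/43)
  (-15/19, 90/19)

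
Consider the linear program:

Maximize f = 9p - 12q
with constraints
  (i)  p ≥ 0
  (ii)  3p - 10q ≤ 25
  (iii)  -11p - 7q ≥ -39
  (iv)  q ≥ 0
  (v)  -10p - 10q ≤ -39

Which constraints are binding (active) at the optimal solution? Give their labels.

Vertices and f = 9p - 12q:
  (0, 39/7) → f = -468/7
  (0, 39/10) → f = -234/5
  (117/40, 39/40) → f = 117/8

The maximum is at (117/40, 39/40). Substituting into each constraint, equality holds for (iii) and (v); the remaining constraints have slack.

(iii) and (v)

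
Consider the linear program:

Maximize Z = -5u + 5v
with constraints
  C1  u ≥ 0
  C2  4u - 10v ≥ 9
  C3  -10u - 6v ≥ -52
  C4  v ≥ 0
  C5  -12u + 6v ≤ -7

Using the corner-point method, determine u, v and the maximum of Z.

Vertices and Z = -5u + 5v:
  (287/62, 59/62) → Z = -570/31
  (9/4, 0) → Z = -45/4
  (26/5, 0) → Z = -26

At the optimal vertex, 4u - 10v = 9 and v = 0.
Solving simultaneously gives u = 9/4, v = 0.

u = 9/4, v = 0, maximum Z = -45/4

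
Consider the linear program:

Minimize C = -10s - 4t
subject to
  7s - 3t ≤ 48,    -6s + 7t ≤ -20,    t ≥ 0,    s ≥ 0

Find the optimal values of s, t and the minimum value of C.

s = 276/31, t = 148/31, minimum C = -3352/31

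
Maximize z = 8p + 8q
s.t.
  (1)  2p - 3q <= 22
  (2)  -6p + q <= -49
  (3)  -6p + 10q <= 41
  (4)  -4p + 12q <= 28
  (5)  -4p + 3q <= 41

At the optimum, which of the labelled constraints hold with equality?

(1) and (4)

Feasible corners and z = 8p + 8q:
  (125/16, -17/8) → z = 91/2
  (29, 12) → z = 328
  (154/17, 91/17) → z = 1960/17

The maximum is at (29, 12). Substituting into each constraint, equality holds for (1) and (4); the remaining constraints have slack.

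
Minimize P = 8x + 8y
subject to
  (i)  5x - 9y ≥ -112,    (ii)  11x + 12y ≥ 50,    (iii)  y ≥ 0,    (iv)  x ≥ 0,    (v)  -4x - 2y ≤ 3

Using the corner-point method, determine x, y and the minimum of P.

x = 0, y = 25/6, minimum P = 100/3

Corner points and P = 8x + 8y:
  (0, 112/9) → P = 896/9
  (50/11, 0) → P = 400/11
  (0, 25/6) → P = 100/3
The feasible region is unbounded (it extends along (9, 5), (1, 0)), but P strictly increases along every unbounded feasible direction, so there is no improving ray and the minimum is attained at a vertex.

The optimum lies where 11x + 12y = 50 and x = 0.
Solving simultaneously gives x = 0, y = 25/6.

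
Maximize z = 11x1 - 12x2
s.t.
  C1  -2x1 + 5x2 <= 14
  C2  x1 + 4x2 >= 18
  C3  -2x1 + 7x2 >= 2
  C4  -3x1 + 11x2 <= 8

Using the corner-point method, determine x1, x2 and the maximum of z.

x1 = 34, x2 = 10, maximum z = 254

Extreme points and z = 11x1 - 12x2:
  (118/15, 38/15) → z = 842/15
  (166/23, 62/23) → z = 1082/23
  (34, 10) → z = 254

The optimum lies where -2x1 + 7x2 = 2 and -3x1 + 11x2 = 8.
Solving simultaneously gives x1 = 34, x2 = 10.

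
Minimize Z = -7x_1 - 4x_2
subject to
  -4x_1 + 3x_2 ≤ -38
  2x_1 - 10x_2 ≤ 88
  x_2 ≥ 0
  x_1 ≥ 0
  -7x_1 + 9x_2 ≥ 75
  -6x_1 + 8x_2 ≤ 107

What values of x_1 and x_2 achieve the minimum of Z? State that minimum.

Extreme points and Z = -7x_1 - 4x_2:
  (189/5, 566/15) → Z = -6233/15
  (625/14, 328/7) → Z = -6999/14
  (363/2, 299/2) → Z = -3737/2

x_1 = 363/2, x_2 = 299/2, minimum Z = -3737/2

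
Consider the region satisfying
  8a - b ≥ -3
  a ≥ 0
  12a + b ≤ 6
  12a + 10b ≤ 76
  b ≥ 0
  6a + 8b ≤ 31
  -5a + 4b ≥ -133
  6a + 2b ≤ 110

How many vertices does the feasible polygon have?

5

Pairwise boundary intersections that survive every other constraint:
  (0, 3)
  (1/10, 19/5)
  (0, 0)
  (1/2, 0)
  (17/90, 56/15)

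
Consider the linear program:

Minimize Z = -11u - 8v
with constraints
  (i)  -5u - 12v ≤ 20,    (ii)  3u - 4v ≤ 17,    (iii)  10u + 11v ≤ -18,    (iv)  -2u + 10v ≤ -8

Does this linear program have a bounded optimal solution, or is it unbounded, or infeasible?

bounded optimum

Extreme points and Z = -11u - 8v:
  (4/65, -22/13) → Z = 836/65
  (-52/37, -40/37) → Z = 892/37
  (-46/61, -58/61) → Z = 970/61
The feasible region has finitely many vertices and no improving ray; the minimum is 836/65 at (4/65, -22/13).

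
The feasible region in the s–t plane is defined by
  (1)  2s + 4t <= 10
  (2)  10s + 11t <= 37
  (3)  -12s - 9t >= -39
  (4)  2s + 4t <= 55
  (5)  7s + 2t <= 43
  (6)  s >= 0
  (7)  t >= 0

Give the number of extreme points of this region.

Intersecting each pair of boundary lines and keeping only the points that satisfy every inequality leaves:
  (19/9, 13/9)
  (0, 5/2)
  (16/7, 9/7)
  (13/4, 0)
  (0, 0)

5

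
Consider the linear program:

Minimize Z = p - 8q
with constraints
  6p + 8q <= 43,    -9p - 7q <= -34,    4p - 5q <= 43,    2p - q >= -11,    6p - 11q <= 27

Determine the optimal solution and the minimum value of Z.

The optimum lies where 6p + 8q = 43 and -9p - 7q = -34.
Solving simultaneously gives p = -29/30, q = 61/10.

p = -29/30, q = 61/10, minimum Z = -1493/30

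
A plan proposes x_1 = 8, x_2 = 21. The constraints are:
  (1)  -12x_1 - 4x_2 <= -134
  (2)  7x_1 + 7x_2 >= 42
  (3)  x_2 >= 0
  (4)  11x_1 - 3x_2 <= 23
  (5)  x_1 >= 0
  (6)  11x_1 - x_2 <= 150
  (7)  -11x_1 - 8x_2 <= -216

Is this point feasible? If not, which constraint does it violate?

Constraint (4): 11x_1 - 3x_2 = 25, which is not ≤ 23. All other constraints are satisfied.

not feasible — violates (4)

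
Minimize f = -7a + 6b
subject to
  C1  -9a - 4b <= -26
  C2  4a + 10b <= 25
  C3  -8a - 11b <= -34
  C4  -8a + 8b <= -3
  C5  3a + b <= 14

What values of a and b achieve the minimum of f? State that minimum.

a = 24/5, b = -2/5, minimum f = -36

Corner points and f = -7a + 6b:
  (80/37, 121/74) → f = -197/37
  (150/67, 98/67) → f = -462/67
  (115/26, 19/26) → f = -691/26
  (24/5, -2/5) → f = -36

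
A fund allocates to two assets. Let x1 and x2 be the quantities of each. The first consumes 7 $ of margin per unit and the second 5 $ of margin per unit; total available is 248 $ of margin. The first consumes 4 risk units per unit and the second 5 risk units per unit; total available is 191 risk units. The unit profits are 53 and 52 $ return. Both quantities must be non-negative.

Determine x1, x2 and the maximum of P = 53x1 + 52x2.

Vertices and P = 53x1 + 52x2:
  (0, 0) → P = 0
  (0, 191/5) → P = 9932/5
  (248/7, 0) → P = 13144/7
  (19, 23) → P = 2203

The binding constraints are 7x1 + 5x2 = 248 and 4x1 + 5x2 = 191.
Solving simultaneously gives x1 = 19, x2 = 23.

x1 = 19, x2 = 23, maximum P = 2203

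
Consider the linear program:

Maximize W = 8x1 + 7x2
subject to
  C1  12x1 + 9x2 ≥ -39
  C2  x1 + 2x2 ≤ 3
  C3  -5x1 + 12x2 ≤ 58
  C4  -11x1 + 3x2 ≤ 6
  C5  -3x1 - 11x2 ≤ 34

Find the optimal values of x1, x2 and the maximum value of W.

x1 = 101/5, x2 = -43/5, maximum W = 507/5

Extreme points and W = 8x1 + 7x2:
  (-19/15, -119/45) → W = -1289/45
  (-41/35, -97/35) → W = -1007/35
  (-3/25, 39/25) → W = 249/25
  (101/5, -43/5) → W = 507/5

The optimum lies where x1 + 2x2 = 3 and -3x1 - 11x2 = 34.
Solving simultaneously gives x1 = 101/5, x2 = -43/5.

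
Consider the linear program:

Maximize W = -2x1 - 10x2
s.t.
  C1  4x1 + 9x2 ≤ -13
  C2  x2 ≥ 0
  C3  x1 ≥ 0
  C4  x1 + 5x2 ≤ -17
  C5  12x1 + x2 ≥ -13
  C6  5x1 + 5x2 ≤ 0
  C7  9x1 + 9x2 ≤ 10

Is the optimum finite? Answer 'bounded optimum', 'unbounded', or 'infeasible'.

The boundaries x1 = 0 and x1 + 5x2 = -17 meet at (0, -17/5), but that point violates x2 ≥ 0. Every candidate vertex is excluded by some other constraint, so the feasible region is empty.

infeasible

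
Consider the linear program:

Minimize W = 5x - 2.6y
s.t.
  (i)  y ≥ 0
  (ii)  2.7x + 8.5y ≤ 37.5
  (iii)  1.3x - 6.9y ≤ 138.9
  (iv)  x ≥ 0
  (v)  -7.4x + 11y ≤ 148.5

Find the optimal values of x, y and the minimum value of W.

Vertices and W = 5x - 2.6y:
  (125/9, 0) → W = 625/9
  (0, 0) → W = 0
  (0, 75/17) → W = -195/17

At the optimal vertex, 2.7x + 8.5y = 37.5 and x = 0.
Solving simultaneously gives x = 0, y = 75/17.

x = 0, y = 75/17, minimum W = -195/17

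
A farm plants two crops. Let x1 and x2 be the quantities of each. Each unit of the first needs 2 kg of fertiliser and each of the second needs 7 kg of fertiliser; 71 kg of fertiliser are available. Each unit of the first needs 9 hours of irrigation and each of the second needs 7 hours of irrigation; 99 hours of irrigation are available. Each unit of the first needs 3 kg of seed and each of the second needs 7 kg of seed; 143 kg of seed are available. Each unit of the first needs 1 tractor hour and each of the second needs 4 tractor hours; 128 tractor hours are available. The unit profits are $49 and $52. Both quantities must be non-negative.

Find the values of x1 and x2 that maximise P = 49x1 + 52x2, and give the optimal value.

Extreme points and P = 49x1 + 52x2:
  (0, 0) → P = 0
  (0, 71/7) → P = 3692/7
  (11, 0) → P = 539
  (4, 9) → P = 664

x1 = 4, x2 = 9, maximum P = 664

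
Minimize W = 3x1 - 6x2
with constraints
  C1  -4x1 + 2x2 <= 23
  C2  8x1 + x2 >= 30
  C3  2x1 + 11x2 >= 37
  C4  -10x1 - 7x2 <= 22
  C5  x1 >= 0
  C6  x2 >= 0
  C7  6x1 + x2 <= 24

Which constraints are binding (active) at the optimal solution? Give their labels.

Vertices and W = 3x1 - 6x2:
  (293/86, 118/43) → W = -537/86
  (3, 6) → W = -27
  (227/64, 87/32) → W = -363/64

The minimum is at (3, 6). Substituting into each constraint, equality holds for C2 and C7; the remaining constraints have slack.

C2 and C7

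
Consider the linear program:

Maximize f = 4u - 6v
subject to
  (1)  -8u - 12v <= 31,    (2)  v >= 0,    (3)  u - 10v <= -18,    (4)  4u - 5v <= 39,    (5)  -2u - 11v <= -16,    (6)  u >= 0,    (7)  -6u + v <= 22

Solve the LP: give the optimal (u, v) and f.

Corner points and f = 4u - 6v:
  (96/7, 111/35) → f = 1254/35
  (0, 9/5) → f = -54/5
  (0, 22) → f = -132
The feasible region is unbounded (it extends along (5, 4), (1, 6)), but f strictly decreases along every unbounded feasible direction, so there is no improving ray and the maximum is attained at a vertex.

u = 96/7, v = 111/35, maximum f = 1254/35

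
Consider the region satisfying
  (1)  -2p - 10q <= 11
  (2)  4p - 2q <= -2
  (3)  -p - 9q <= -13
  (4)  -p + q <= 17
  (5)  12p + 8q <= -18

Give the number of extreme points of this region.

3

Of the 10 pairwise boundary intersections, those satisfying every inequality are:
  (-14, 3)
  (-133/50, 87/50)
  (-77/10, 93/10)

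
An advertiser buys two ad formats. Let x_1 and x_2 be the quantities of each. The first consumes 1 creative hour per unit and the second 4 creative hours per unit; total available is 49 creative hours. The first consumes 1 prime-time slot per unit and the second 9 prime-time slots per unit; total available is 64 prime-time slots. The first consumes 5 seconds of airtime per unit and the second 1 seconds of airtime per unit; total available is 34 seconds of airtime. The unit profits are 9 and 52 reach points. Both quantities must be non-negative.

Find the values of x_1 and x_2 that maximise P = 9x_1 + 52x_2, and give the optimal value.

x_1 = 11/2, x_2 = 13/2, maximum P = 775/2

Corner points and P = 9x_1 + 52x_2:
  (0, 0) → P = 0
  (0, 64/9) → P = 3328/9
  (34/5, 0) → P = 306/5
  (11/2, 13/2) → P = 775/2

The optimum lies where x_1 + 9x_2 = 64 and 5x_1 + x_2 = 34.
Solving simultaneously gives x_1 = 11/2, x_2 = 13/2.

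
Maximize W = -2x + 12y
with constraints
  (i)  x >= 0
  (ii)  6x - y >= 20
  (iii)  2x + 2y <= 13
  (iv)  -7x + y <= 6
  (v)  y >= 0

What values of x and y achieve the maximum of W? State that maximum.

Corner points and W = -2x + 12y:
  (53/14, 19/7) → W = 25
  (10/3, 0) → W = -20/3
  (13/2, 0) → W = -13

At the optimal vertex, 6x - y = 20 and 2x + 2y = 13.
Solving simultaneously gives x = 53/14, y = 19/7.

x = 53/14, y = 19/7, maximum W = 25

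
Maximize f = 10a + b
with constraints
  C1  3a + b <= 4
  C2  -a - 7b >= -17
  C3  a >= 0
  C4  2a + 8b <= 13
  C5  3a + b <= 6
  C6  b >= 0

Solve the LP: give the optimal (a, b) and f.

At the optimal vertex, 3a + b = 4 and b = 0.
Solving simultaneously gives a = 4/3, b = 0.

a = 4/3, b = 0, maximum f = 40/3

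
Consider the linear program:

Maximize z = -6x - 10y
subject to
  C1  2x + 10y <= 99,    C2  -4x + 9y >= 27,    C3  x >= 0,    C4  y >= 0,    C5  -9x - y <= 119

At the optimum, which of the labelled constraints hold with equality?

Corner points and z = -6x - 10y:
  (621/58, 225/29) → z = -4113/29
  (0, 99/10) → z = -99
  (0, 3) → z = -30

The maximum is at (0, 3). Substituting into each constraint, equality holds for C2 and C3; the remaining constraints have slack.

C2 and C3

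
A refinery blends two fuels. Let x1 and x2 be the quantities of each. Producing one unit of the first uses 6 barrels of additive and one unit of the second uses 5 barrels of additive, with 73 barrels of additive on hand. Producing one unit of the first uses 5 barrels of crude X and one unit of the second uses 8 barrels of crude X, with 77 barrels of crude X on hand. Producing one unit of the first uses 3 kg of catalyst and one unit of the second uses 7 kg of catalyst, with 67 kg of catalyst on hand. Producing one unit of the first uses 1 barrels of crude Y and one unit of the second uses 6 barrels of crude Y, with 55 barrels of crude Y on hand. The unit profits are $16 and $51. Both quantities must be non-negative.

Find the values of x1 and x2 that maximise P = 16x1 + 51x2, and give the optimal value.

x1 = 1, x2 = 9, maximum P = 475

Extreme points and P = 16x1 + 51x2:
  (0, 0) → P = 0
  (0, 55/6) → P = 935/2
  (73/6, 0) → P = 584/3
  (199/23, 97/23) → P = 8131/23
  (1, 9) → P = 475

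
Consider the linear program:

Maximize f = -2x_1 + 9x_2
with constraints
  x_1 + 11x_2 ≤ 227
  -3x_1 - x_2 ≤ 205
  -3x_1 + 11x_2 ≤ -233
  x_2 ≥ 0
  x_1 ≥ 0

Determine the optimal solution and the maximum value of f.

Corner points and f = -2x_1 + 9x_2:
  (115, 112/11) → f = -1522/11
  (227, 0) → f = -454
  (233/3, 0) → f = -466/3

At the optimal vertex, x_1 + 11x_2 = 227 and -3x_1 + 11x_2 = -233.
Solving simultaneously gives x_1 = 115, x_2 = 112/11.

x_1 = 115, x_2 = 112/11, maximum f = -1522/11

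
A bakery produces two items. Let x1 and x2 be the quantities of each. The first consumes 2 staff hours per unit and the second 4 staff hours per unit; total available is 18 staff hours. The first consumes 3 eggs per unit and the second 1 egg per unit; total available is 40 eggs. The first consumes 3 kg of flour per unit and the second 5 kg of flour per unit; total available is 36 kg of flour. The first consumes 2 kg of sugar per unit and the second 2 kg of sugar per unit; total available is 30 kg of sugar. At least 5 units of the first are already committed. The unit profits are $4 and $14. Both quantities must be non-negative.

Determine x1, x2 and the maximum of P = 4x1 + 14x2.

Corner points and P = 4x1 + 14x2:
  (9, 0) → P = 36
  (5, 0) → P = 20
  (5, 2) → P = 48

x1 = 5, x2 = 2, maximum P = 48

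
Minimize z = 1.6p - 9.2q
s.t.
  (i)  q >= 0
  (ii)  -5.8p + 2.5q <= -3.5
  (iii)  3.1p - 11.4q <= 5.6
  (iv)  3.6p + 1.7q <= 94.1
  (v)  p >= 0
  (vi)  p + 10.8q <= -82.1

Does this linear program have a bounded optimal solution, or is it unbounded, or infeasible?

The boundaries q = 0 and -5.8p + 2.5q = -3.5 meet at (35/58, 0), but that point violates p + 10.8q ≤ -82.1. Every candidate vertex is excluded by some other constraint, so the feasible region is empty.

infeasible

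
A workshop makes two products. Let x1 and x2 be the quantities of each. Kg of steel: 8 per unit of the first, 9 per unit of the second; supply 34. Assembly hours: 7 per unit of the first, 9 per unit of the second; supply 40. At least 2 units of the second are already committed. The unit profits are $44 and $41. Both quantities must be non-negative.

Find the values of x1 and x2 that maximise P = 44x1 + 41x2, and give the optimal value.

Feasible corners and P = 44x1 + 41x2:
  (0, 34/9) → P = 1394/9
  (0, 2) → P = 82
  (2, 2) → P = 170

x1 = 2, x2 = 2, maximum P = 170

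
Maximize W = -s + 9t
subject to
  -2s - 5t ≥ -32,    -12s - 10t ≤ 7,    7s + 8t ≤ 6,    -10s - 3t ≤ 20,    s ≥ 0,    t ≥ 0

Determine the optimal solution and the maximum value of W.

s = 0, t = 3/4, maximum W = 27/4

Corner points and W = -s + 9t:
  (0, 3/4) → W = 27/4
  (6/7, 0) → W = -6/7
  (0, 0) → W = 0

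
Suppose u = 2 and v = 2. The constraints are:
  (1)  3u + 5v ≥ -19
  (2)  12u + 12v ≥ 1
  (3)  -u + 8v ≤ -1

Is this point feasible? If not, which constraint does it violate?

Constraint (3): -u + 8v = 14, which is not ≤ -1. All other constraints are satisfied.

not feasible — violates (3)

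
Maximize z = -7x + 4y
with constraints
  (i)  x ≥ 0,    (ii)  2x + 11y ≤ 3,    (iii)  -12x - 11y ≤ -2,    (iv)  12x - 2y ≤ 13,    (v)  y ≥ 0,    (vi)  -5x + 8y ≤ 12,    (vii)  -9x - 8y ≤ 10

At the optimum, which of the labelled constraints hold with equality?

Extreme points and z = -7x + 4y:
  (0, 3/11) → z = 12/11
  (0, 2/11) → z = 8/11
  (149/136, 5/68) → z = -59/8
  (1/6, 0) → z = -7/6
  (13/12, 0) → z = -91/12

The maximum is at (0, 3/11). Substituting into each constraint, equality holds for (i) and (ii); the remaining constraints have slack.

(i) and (ii)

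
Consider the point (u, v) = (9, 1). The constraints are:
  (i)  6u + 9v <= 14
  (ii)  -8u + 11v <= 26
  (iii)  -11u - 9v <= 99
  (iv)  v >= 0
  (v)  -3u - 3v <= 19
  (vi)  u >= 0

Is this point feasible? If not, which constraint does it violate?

Constraint (i): 6u + 9v = 63, which is not ≤ 14. All other constraints are satisfied.

not feasible — violates (i)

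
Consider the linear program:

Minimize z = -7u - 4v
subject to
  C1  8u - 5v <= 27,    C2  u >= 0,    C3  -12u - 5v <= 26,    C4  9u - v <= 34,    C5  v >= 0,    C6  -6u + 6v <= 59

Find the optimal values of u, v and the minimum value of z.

u = 263/48, v = 245/16, minimum z = -4781/48

Extreme points and z = -7u - 4v:
  (143/37, 29/37) → z = -1117/37
  (27/8, 0) → z = -189/8
  (0, 0) → z = 0
  (0, 59/6) → z = -118/3
  (263/48, 245/16) → z = -4781/48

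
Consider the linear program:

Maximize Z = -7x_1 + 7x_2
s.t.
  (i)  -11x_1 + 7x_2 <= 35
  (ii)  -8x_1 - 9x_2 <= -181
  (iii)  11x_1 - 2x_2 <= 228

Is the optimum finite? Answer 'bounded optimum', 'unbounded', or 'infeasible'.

bounded optimum

Feasible corners and Z = -7x_1 + 7x_2:
  (952/155, 2271/155) → Z = 9233/155
  (1666/55, 263/5) → Z = 8589/55
  (2414/115, 167/115) → Z = -15729/115
The feasible region has finitely many vertices and no improving ray; the maximum is 8589/55 at (1666/55, 263/5).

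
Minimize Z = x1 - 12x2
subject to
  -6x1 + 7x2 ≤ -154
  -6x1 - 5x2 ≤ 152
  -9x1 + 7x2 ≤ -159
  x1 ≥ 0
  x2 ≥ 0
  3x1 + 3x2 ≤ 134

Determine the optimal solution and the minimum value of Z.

Extreme points and Z = x1 - 12x2:
  (77/3, 0) → Z = 77/3
  (1400/39, 114/13) → Z = -208/3
  (134/3, 0) → Z = 134/3

The optimum lies where -6x1 + 7x2 = -154 and 3x1 + 3x2 = 134.
Solving simultaneously gives x1 = 1400/39, x2 = 114/13.

x1 = 1400/39, x2 = 114/13, minimum Z = -208/3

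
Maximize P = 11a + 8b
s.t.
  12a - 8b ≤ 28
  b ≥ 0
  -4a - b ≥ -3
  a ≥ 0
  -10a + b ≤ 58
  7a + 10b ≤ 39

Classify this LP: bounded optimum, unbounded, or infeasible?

bounded optimum

Corner points and P = 11a + 8b:
  (3/4, 0) → P = 33/4
  (0, 0) → P = 0
  (0, 3) → P = 24
The feasible region has finitely many vertices and no improving ray; the maximum is 24 at (0, 3).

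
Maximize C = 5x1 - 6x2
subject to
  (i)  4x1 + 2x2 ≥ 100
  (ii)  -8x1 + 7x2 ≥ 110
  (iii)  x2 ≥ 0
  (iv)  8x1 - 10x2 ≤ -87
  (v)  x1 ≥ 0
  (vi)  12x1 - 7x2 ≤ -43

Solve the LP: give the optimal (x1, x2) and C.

Vertices and C = 5x1 - 6x2:
  (120/11, 310/11) → C = -1260/11
  (0, 50) → C = -300
  (67/4, 244/7) → C = -3511/28
The feasible region is unbounded (it extends along (0, 1), (7, 12)), but C strictly decreases along every unbounded feasible direction, so there is no improving ray and the maximum is attained at a vertex.

At the optimal vertex, 4x1 + 2x2 = 100 and -8x1 + 7x2 = 110.
Solving simultaneously gives x1 = 120/11, x2 = 310/11.

x1 = 120/11, x2 = 310/11, maximum C = -1260/11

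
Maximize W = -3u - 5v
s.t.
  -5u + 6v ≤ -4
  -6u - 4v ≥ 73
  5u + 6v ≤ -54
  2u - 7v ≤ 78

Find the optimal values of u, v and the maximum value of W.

u = -440/23, v = -382/23, maximum W = 3230/23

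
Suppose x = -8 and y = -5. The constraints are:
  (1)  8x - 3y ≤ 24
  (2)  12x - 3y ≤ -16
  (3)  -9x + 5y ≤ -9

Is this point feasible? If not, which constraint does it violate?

Constraint (3): -9x + 5y = 47, which is not ≤ -9. All other constraints are satisfied.

not feasible — violates (3)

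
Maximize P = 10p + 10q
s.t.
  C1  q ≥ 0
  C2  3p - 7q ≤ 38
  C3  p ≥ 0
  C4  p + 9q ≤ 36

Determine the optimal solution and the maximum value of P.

p = 297/17, q = 35/17, maximum P = 3320/17

Feasible corners and P = 10p + 10q:
  (38/3, 0) → P = 380/3
  (0, 0) → P = 0
  (297/17, 35/17) → P = 3320/17
  (0, 4) → P = 40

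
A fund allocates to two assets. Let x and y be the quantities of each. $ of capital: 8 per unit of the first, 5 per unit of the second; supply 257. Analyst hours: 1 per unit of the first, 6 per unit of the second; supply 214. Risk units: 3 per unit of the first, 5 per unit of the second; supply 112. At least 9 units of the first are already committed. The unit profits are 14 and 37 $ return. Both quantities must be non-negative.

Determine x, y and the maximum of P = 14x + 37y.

x = 9, y = 17, maximum P = 755

Feasible corners and P = 14x + 37y:
  (257/8, 0) → P = 1799/4
  (9, 0) → P = 126
  (29, 5) → P = 591
  (9, 17) → P = 755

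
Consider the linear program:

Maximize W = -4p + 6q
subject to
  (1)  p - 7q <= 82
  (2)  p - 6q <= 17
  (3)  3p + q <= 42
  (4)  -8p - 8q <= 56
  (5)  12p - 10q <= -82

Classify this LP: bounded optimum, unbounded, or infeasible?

From the feasible point (169/21, 125/7), moving in the direction (-8, 8) keeps every constraint satisfied while W increases without bound.

unbounded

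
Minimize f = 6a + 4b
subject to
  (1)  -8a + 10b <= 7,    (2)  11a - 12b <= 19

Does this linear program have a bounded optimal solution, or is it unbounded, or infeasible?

unbounded

From the feasible point (137/7, 229/14), moving in the direction (-12, -11) keeps every constraint satisfied while f decreases without bound.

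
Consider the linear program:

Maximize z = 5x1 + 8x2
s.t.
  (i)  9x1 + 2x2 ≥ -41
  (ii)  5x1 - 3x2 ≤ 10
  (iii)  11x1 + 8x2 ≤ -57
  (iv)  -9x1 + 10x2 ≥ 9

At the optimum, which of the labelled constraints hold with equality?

Feasible corners and z = 5x1 + 8x2:
  (-107/25, -31/25) → z = -783/25
  (-107/27, -8/3) → z = -1111/27
  (-321/91, -207/91) → z = -3261/91

The maximum is at (-107/25, -31/25). Substituting into each constraint, equality holds for (i) and (iii); the remaining constraints have slack.

(i) and (iii)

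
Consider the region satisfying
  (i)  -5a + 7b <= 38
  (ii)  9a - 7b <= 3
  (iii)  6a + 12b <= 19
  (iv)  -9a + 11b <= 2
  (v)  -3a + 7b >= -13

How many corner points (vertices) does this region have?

4

Pairwise boundary intersections that survive every other constraint:
  (169/150, 51/50)
  (-5/3, -18/7)
  (185/174, 61/58)
  (-157/30, -41/10)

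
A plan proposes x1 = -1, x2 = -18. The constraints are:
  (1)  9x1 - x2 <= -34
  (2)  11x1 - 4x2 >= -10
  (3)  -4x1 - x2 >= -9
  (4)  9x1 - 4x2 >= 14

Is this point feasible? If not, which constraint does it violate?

not feasible — violates (1)

Constraint (1): 9x1 - x2 = 9, which is not ≤ -34. All other constraints are satisfied.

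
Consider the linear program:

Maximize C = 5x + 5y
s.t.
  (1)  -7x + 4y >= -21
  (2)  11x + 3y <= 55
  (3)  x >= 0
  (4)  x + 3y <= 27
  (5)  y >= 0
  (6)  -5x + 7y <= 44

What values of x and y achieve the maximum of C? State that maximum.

x = 14/5, y = 121/15, maximum C = 163/3

Feasible corners and C = 5x + 5y:
  (283/65, 154/65) → C = 437/13
  (3, 0) → C = 15
  (14/5, 121/15) → C = 163/3
  (0, 0) → C = 0
  (0, 44/7) → C = 220/7
  (57/22, 179/22) → C = 590/11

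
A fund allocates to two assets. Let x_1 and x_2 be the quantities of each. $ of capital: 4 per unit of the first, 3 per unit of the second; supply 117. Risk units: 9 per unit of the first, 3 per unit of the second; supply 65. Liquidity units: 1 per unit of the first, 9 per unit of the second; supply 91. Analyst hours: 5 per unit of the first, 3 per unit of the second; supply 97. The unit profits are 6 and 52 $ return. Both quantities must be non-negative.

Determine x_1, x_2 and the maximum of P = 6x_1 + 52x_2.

Feasible corners and P = 6x_1 + 52x_2:
  (0, 0) → P = 0
  (0, 91/9) → P = 4732/9
  (65/9, 0) → P = 130/3
  (4, 29/3) → P = 1580/3

At the optimal vertex, 9x_1 + 3x_2 = 65 and x_1 + 9x_2 = 91.
Solving simultaneously gives x_1 = 4, x_2 = 29/3.

x_1 = 4, x_2 = 29/3, maximum P = 1580/3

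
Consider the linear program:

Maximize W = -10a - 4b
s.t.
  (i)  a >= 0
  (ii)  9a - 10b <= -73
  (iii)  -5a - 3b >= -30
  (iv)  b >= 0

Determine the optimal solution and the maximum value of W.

Extreme points and W = -10a - 4b:
  (0, 73/10) → W = -146/5
  (0, 10) → W = -40
  (81/77, 635/77) → W = -3350/77

a = 0, b = 73/10, maximum W = -146/5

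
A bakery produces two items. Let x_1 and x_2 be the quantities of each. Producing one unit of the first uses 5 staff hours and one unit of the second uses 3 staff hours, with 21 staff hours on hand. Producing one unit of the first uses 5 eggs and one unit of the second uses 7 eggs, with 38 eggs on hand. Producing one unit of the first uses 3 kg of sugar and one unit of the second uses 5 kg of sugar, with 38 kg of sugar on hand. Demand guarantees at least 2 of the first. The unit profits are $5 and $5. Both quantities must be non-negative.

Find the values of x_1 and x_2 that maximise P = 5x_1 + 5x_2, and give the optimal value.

Extreme points and P = 5x_1 + 5x_2:
  (21/5, 0) → P = 21
  (2, 0) → P = 10
  (2, 11/3) → P = 85/3

At the optimal vertex, 5x_1 + 3x_2 = 21 and x_1 = 2.
Solving simultaneously gives x_1 = 2, x_2 = 11/3.

x_1 = 2, x_2 = 11/3, maximum P = 85/3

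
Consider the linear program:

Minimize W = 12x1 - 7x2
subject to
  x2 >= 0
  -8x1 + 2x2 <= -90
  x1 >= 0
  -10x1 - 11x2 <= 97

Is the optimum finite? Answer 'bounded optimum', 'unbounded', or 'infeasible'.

From the feasible point (45/4, 0), moving in the direction (2, 8) keeps every constraint satisfied while W decreases without bound.

unbounded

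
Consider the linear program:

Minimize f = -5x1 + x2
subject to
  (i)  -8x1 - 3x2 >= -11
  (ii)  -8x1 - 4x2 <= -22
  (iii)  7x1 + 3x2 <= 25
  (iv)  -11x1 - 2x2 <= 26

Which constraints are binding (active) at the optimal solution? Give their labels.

(i) and (ii)

Vertices and f = -5x1 + x2:
  (-11/4, 11) → f = 99/4
  (-100/17, 329/17) → f = 829/17
  (-37/7, 225/14) → f = 85/2

The minimum is at (-11/4, 11). Substituting into each constraint, equality holds for (i) and (ii); the remaining constraints have slack.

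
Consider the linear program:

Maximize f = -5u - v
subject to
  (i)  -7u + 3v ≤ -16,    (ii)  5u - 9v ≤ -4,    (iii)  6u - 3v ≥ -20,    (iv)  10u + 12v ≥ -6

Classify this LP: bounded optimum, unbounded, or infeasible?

Corner points and f = -5u - v:
  (13/4, 9/4) → f = -37/2
  (36, 236/3) → f = -776/3
The feasible region has finitely many vertices and no improving ray; the maximum is -37/2 at (13/4, 9/4).

bounded optimum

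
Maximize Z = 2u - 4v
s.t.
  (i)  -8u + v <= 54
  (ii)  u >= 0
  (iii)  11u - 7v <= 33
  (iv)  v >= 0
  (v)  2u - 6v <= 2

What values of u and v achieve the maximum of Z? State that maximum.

Corner points and Z = 2u - 4v:
  (0, 54) → Z = -216
  (0, 0) → Z = 0
  (46/13, 11/13) → Z = 48/13
  (1, 0) → Z = 2
The feasible region is unbounded (it extends along (1, 8), (7, 11)), but Z strictly decreases along every unbounded feasible direction, so there is no improving ray and the maximum is attained at a vertex.

u = 46/13, v = 11/13, maximum Z = 48/13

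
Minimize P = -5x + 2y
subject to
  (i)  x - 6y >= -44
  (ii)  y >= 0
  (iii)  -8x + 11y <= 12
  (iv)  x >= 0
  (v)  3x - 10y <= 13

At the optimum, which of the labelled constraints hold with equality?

(i) and (v)

Corner points and P = -5x + 2y:
  (412/37, 340/37) → P = -1380/37
  (259/4, 145/8) → P = -575/2
  (0, 0) → P = 0
  (13/3, 0) → P = -65/3
  (0, 12/11) → P = 24/11

The minimum is at (259/4, 145/8). Substituting into each constraint, equality holds for (i) and (v); the remaining constraints have slack.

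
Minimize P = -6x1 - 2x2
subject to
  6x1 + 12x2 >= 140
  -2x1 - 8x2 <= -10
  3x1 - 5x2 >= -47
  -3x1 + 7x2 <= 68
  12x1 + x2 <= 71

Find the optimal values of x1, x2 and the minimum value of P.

x1 = 143/29, x2 = 343/29, minimum P = -1544/29

Extreme points and P = -6x1 - 2x2:
  (82/39, 138/13) → P = -440/13
  (356/69, 209/23) → P = -1130/23
  (143/29, 343/29) → P = -1544/29

At the optimal vertex, -3x1 + 7x2 = 68 and 12x1 + x2 = 71.
Solving simultaneously gives x1 = 143/29, x2 = 343/29.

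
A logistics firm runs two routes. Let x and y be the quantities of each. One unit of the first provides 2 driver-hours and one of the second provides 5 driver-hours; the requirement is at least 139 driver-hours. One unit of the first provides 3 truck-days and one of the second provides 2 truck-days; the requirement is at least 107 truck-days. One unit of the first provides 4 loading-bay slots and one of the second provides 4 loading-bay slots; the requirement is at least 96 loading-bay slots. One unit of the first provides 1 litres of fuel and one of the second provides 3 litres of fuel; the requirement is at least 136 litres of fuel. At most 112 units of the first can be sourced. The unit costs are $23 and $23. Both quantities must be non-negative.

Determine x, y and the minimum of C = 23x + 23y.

Extreme points and C = 23x + 23y:
  (0, 107/2) → C = 2461/2
  (7, 43) → C = 1150
  (112, 8) → C = 2760
The feasible region is unbounded (it extends along (0, 1)), but C strictly increases along every unbounded feasible direction, so there is no improving ray and the minimum is attained at a vertex.

x = 7, y = 43, minimum C = 1150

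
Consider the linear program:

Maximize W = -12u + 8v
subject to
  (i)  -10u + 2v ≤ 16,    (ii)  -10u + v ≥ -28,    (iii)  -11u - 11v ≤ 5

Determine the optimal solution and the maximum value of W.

u = 36/5, v = 44, maximum W = 1328/5

Vertices and W = -12u + 8v:
  (36/5, 44) → W = 1328/5
  (-31/22, 21/22) → W = 270/11
  (303/121, -358/121) → W = -6500/121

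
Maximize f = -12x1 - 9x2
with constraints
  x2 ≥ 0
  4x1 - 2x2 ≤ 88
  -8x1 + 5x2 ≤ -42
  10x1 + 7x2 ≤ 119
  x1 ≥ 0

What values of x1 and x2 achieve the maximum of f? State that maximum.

x1 = 21/4, x2 = 0, maximum f = -63

Feasible corners and f = -12x1 - 9x2:
  (21/4, 0) → f = -63
  (119/10, 0) → f = -714/5
  (889/106, 266/53) → f = -7728/53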